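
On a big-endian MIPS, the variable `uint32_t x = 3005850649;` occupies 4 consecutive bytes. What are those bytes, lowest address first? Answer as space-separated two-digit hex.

3005850649 in hexadecimal, padded to 32 bits, is 0xB329A419.
Split into bytes (most-significant first): B3 29 A4 19.
Big-endian: lowest address holds the most-significant byte.
So the memory order matches the most-significant-first order: B3 29 A4 19.

B3 29 A4 19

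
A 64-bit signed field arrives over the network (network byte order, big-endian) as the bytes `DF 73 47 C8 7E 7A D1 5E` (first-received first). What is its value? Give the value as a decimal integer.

-2345452054488886946

Big-endian: lowest address holds the most-significant byte.
The bytes are already most-significant first: 0xDF7347C87E7AD15E.
Top bit is set, so as a signed 64-bit value this is 0xDF7347C87E7AD15E − 2^64 = -2345452054488886946.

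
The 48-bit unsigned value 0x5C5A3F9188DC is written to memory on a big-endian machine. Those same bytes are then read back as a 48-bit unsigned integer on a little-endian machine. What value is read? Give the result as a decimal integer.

Stored big-endian, the bytes at ascending addresses are 5C 5A 3F 91 88 DC.
Read back as little-endian, the first byte is least significant, giving 0xDC88913F5A5C.
0xDC88913F5A5C = 242479110511196.

242479110511196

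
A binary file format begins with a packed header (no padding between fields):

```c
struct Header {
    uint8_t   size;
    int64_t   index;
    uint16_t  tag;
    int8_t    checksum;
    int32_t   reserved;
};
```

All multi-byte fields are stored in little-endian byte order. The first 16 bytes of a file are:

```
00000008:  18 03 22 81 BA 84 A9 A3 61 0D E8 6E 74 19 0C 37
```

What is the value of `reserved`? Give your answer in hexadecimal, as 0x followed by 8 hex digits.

0x370C1974

`reserved` follows `size` (1 B), `index` (8 B), `tag` (2 B), `checksum` (1 B), so it starts at offset 1 + 8 + 2 + 1 = 12 and occupies 4 bytes.
Bytes at offsets 12..15: 74 19 0C 37.
Little-endian: lowest address holds the least-significant byte.
Reassemble most-significant byte first: 37 0C 19 74 → 0x370C1974.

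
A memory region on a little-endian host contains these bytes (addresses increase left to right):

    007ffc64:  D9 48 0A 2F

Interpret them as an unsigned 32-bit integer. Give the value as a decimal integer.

Little-endian: lowest address holds the least-significant byte.
Reassemble most-significant byte first: 2F 0A 48 D9 → 0x2F0A48D9.
0x2F0A48D9 = 789203161.

789203161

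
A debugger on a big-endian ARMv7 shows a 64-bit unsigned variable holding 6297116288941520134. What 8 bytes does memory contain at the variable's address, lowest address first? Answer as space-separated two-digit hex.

57 63 D9 E6 B7 AF 75 06

6297116288941520134 in hexadecimal, padded to 64 bits, is 0x5763D9E6B7AF7506.
Split into bytes (most-significant first): 57 63 D9 E6 B7 AF 75 06.
Big-endian: lowest address holds the most-significant byte.
So the memory order matches the most-significant-first order: 57 63 D9 E6 B7 AF 75 06.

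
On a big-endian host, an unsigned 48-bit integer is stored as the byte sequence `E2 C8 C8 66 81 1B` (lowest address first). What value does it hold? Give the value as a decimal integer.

249351983497499

Big-endian stores the most-significant byte at the lowest address.
The bytes are already most-significant first: 0xE2C8C866811B.
0xE2C8C866811B = 249351983497499.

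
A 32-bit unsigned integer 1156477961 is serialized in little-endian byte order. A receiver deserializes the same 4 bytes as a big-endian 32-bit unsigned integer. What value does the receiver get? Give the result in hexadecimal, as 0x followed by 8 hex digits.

0x0974EE44

1156477961 in 32-bit hexadecimal is 0x44EE7409.
Stored little-endian, the bytes at ascending addresses are 09 74 EE 44.
Read back as big-endian, the last byte is least significant, giving 0x0974EE44.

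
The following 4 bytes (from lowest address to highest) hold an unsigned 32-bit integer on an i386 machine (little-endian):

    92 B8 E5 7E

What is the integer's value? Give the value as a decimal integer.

2128984210

Little-endian stores the least-significant byte at the lowest address.
Reassemble most-significant byte first: 7E E5 B8 92 → 0x7EE5B892.
0x7EE5B892 = 2128984210.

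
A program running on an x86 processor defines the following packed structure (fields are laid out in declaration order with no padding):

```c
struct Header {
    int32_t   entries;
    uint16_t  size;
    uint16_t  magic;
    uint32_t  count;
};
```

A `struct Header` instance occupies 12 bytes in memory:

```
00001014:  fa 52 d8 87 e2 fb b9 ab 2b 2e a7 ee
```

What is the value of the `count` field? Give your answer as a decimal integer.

4003933739

`count` follows `entries` (4 B), `size` (2 B), `magic` (2 B), so it starts at offset 4 + 2 + 2 = 8 and occupies 4 bytes.
Bytes at offsets 8..11: 2B 2E A7 EE.
Little-endian: lowest address holds the least-significant byte.
Reassemble most-significant byte first: EE A7 2E 2B → 0xEEA72E2B.
0xEEA72E2B = 4003933739.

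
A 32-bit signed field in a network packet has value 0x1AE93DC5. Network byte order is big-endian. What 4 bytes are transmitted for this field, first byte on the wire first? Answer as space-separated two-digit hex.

1A E9 3D C5

Split into bytes (most-significant first): 1A E9 3D C5.
In big-endian order the high byte comes first in memory.
So the memory order matches the most-significant-first order: 1A E9 3D C5.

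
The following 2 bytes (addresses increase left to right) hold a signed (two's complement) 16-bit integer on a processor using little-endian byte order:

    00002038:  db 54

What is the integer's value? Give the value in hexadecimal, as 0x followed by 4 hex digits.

0x54DB

Little-endian stores the least-significant byte at the lowest address.
Reassemble most-significant byte first: 54 DB → 0x54DB.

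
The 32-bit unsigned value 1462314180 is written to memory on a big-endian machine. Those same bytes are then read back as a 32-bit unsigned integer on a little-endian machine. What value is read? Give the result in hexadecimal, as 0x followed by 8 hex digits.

0xC4242957

1462314180 in 32-bit hexadecimal is 0x572924C4.
Stored big-endian, the bytes at ascending addresses are 57 29 24 C4.
Read back as little-endian, the first byte is least significant, giving 0xC4242957.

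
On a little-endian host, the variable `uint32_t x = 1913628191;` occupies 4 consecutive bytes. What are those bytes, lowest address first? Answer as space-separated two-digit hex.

1F A6 0F 72

1913628191 in hexadecimal, padded to 32 bits, is 0x720FA61F.
Split into bytes (most-significant first): 72 0F A6 1F.
In little-endian order the low byte comes first in memory.
So at ascending addresses the bytes are 1F A6 0F 72.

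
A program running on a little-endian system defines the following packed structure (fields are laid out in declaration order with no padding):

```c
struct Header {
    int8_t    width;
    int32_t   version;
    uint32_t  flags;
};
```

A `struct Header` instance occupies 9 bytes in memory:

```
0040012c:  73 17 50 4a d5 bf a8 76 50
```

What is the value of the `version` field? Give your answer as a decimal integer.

-716550121

`version` follows `width` (1 byte), so it starts at byte offset 1 and occupies 4 bytes.
Bytes at offsets 1..4: 17 50 4A D5.
Little-endian: lowest address holds the least-significant byte.
Reassemble most-significant byte first: D5 4A 50 17 → 0xD54A5017.
Top bit is set, so as a signed 32-bit value this is 0xD54A5017 − 2^32 = -716550121.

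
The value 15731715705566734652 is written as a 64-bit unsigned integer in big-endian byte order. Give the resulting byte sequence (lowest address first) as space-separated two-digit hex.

15731715705566734652 in hexadecimal, padded to 64 bits, is 0xDA52481581BD293C.
Split into bytes (most-significant first): DA 52 48 15 81 BD 29 3C.
In big-endian order the high byte comes first in memory.
So the memory order matches the most-significant-first order: DA 52 48 15 81 BD 29 3C.

DA 52 48 15 81 BD 29 3C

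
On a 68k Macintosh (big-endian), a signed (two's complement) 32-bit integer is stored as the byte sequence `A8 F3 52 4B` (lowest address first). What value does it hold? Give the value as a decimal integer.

-1460448693

In big-endian order the high byte comes first in memory.
The bytes are already most-significant first: 0xA8F3524B.
Top bit is set, so as a signed 32-bit value this is 0xA8F3524B − 2^32 = -1460448693.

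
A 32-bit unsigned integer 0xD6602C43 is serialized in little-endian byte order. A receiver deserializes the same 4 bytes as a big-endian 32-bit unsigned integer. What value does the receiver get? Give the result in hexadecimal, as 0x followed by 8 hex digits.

0x432C60D6

Stored little-endian, the bytes at ascending addresses are 43 2C 60 D6.
Read back as big-endian, the last byte is least significant, giving 0x432C60D6.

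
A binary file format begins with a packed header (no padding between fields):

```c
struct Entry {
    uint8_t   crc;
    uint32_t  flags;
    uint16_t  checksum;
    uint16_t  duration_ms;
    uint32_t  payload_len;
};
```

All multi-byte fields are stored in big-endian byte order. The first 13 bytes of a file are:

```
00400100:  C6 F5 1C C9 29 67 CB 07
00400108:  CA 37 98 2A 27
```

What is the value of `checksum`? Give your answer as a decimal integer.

`checksum` follows `crc` (1 B), `flags` (4 B), so it starts at offset 1 + 4 = 5 and occupies 2 bytes.
Bytes at offsets 5..6: 67 CB.
Big-endian stores the most-significant byte at the lowest address.
The bytes are already most-significant first: 0x67CB.
0x67CB = 26571.

26571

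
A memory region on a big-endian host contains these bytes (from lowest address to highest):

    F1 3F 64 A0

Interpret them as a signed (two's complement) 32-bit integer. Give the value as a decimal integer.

In big-endian order the high byte comes first in memory.
The bytes are already most-significant first: 0xF13F64A0.
Top bit is set, so as a signed 32-bit value this is 0xF13F64A0 − 2^32 = -247503712.

-247503712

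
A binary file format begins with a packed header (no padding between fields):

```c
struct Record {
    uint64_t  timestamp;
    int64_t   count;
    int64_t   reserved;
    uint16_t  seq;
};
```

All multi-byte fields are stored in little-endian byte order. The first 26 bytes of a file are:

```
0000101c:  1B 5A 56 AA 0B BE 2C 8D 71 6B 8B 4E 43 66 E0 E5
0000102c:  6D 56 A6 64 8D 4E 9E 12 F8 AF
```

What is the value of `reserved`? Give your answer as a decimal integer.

`reserved` follows `timestamp` (8 B), `count` (8 B), so it starts at offset 8 + 8 = 16 and occupies 8 bytes.
Bytes at offsets 16..23: 6D 56 A6 64 8D 4E 9E 12.
Little-endian: lowest address holds the least-significant byte.
Reassemble most-significant byte first: 12 9E 4E 8D 64 A6 56 6D → 0x129E4E8D64A6566D.
0x129E4E8D64A6566D = 1341596108188964461.

1341596108188964461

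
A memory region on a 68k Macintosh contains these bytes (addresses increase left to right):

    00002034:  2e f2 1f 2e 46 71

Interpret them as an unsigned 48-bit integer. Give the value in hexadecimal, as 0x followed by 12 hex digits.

Big-endian stores the most-significant byte at the lowest address.
The bytes are already most-significant first: 0x2EF21F2E4671.

0x2EF21F2E4671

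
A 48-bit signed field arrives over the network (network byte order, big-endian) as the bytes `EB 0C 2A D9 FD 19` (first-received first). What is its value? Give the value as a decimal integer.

Big-endian stores the most-significant byte at the lowest address.
The bytes are already most-significant first: 0xEB0C2AD9FD19.
Top bit is set, so as a signed 48-bit value this is 0xEB0C2AD9FD19 − 2^48 = -23037485646567.

-23037485646567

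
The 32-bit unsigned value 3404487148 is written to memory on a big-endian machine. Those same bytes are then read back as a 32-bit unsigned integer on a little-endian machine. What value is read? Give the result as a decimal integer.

3404487148 in 32-bit hexadecimal is 0xCAEC59EC.
Stored big-endian, the bytes at ascending addresses are CA EC 59 EC.
Read back as little-endian, the first byte is least significant, giving 0xEC59ECCA.
0xEC59ECCA = 3965316298.

3965316298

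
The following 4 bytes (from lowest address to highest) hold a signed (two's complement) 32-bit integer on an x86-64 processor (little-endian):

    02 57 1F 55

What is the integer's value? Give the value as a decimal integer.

Little-endian stores the least-significant byte at the lowest address.
Reassemble most-significant byte first: 55 1F 57 02 → 0x551F5702.
0x551F5702 = 1428117250.

1428117250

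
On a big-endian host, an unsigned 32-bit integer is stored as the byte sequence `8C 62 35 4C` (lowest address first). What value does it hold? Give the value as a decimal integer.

2355246412

Big-endian: lowest address holds the most-significant byte.
The bytes are already most-significant first: 0x8C62354C.
0x8C62354C = 2355246412.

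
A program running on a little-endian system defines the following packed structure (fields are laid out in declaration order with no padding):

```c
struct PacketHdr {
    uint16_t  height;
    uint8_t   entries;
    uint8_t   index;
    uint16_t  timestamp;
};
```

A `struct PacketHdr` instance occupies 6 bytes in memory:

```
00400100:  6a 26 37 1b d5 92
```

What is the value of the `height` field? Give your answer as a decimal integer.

`height` is the first field, at byte offset 0, occupying 2 bytes.
Bytes at offsets 0..1: 6A 26.
Little-endian stores the least-significant byte at the lowest address.
Reassemble most-significant byte first: 26 6A → 0x266A.
0x266A = 9834.

9834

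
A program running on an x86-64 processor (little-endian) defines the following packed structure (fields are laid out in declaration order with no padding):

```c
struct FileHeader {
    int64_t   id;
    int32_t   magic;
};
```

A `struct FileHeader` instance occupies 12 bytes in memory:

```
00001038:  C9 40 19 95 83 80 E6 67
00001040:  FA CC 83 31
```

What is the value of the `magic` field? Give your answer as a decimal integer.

830721274

`magic` follows `id` (8 bytes), so it starts at byte offset 8 and occupies 4 bytes.
Bytes at offsets 8..11: FA CC 83 31.
Little-endian stores the least-significant byte at the lowest address.
Reassemble most-significant byte first: 31 83 CC FA → 0x3183CCFA.
0x3183CCFA = 830721274.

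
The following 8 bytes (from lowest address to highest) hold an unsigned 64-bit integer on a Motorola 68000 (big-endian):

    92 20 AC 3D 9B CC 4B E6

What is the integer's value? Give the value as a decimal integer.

In big-endian order the high byte comes first in memory.
The bytes are already most-significant first: 0x9220AC3D9BCC4BE6.
0x9220AC3D9BCC4BE6 = 10529605309399059430.

10529605309399059430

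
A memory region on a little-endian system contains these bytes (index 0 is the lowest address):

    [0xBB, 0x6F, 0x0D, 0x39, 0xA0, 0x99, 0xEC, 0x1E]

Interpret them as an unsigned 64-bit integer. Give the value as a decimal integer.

Little-endian: lowest address holds the least-significant byte.
Reassemble most-significant byte first: 1E EC 99 A0 39 0D 6F BB → 0x1EEC99A0390D6FBB.
0x1EEC99A0390D6FBB = 2228324829072551867.

2228324829072551867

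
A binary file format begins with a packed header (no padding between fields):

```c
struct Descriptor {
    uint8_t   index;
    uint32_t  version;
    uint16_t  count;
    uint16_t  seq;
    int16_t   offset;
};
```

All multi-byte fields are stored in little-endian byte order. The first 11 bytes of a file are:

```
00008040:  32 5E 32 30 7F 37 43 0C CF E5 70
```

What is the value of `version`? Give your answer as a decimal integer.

2133865054

`version` follows `index` (1 byte), so it starts at byte offset 1 and occupies 4 bytes.
Bytes at offsets 1..4: 5E 32 30 7F.
In little-endian order the low byte comes first in memory.
Reassemble most-significant byte first: 7F 30 32 5E → 0x7F30325E.
0x7F30325E = 2133865054.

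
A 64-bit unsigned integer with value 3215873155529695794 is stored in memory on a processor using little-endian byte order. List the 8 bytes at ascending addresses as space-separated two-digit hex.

3215873155529695794 in hexadecimal, padded to 64 bits, is 0x2CA11398B60FE232.
Split into bytes (most-significant first): 2C A1 13 98 B6 0F E2 32.
Little-endian: lowest address holds the least-significant byte.
So at ascending addresses the bytes are 32 E2 0F B6 98 13 A1 2C.

32 E2 0F B6 98 13 A1 2C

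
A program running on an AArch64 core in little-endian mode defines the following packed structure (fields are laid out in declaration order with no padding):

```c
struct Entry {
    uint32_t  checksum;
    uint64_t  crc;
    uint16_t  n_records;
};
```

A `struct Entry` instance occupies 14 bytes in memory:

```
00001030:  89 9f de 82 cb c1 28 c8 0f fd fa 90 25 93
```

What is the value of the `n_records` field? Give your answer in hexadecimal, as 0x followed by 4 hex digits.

0x9325

`n_records` follows `checksum` (4 B), `crc` (8 B), so it starts at offset 4 + 8 = 12 and occupies 2 bytes.
Bytes at offsets 12..13: 25 93.
Little-endian stores the least-significant byte at the lowest address.
Reassemble most-significant byte first: 93 25 → 0x9325.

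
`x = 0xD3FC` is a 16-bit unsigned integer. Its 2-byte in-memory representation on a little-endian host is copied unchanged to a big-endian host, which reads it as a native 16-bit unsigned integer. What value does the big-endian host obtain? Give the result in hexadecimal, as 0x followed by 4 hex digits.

Stored little-endian, the bytes at ascending addresses are FC D3.
Read back as big-endian, the last byte is least significant, giving 0xFCD3.

0xFCD3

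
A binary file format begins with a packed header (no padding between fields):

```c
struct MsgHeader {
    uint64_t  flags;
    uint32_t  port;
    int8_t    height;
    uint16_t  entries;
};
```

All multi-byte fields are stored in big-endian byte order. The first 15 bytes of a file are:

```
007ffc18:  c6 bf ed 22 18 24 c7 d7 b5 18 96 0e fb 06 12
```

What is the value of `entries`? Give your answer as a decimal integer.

`entries` follows `flags` (8 B), `port` (4 B), `height` (1 B), so it starts at offset 8 + 4 + 1 = 13 and occupies 2 bytes.
Bytes at offsets 13..14: 06 12.
Big-endian stores the most-significant byte at the lowest address.
The bytes are already most-significant first: 0x0612.
0x0612 = 1554.

1554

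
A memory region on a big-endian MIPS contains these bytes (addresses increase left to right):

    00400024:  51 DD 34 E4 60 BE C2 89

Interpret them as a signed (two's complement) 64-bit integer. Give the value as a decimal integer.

5898929242405520009

In big-endian order the high byte comes first in memory.
The bytes are already most-significant first: 0x51DD34E460BEC289.
0x51DD34E460BEC289 = 5898929242405520009.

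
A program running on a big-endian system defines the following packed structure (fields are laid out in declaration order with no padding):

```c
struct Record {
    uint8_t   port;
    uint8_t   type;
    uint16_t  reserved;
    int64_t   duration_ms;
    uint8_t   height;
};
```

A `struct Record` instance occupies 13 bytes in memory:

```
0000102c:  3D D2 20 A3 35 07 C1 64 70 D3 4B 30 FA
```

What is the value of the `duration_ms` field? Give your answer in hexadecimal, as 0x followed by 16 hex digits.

`duration_ms` follows `port` (1 B), `type` (1 B), `reserved` (2 B), so it starts at offset 1 + 1 + 2 = 4 and occupies 8 bytes.
Bytes at offsets 4..11: 35 07 C1 64 70 D3 4B 30.
Big-endian: lowest address holds the most-significant byte.
The bytes are already most-significant first: 0x3507C16470D34B30.

0x3507C16470D34B30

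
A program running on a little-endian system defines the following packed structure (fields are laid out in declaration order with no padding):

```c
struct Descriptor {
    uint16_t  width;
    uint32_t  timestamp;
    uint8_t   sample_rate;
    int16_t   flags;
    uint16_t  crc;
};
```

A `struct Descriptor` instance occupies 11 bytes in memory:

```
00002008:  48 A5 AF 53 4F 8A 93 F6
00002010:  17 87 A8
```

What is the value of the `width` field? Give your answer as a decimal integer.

`width` is the first field, at byte offset 0, occupying 2 bytes.
Bytes at offsets 0..1: 48 A5.
In little-endian order the low byte comes first in memory.
Reassemble most-significant byte first: A5 48 → 0xA548.
0xA548 = 42312.

42312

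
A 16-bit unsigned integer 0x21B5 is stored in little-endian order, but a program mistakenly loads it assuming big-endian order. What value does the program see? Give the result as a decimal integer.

46369

Stored little-endian, the bytes at ascending addresses are B5 21.
Read back as big-endian, the last byte is least significant, giving 0xB521.
0xB521 = 46369.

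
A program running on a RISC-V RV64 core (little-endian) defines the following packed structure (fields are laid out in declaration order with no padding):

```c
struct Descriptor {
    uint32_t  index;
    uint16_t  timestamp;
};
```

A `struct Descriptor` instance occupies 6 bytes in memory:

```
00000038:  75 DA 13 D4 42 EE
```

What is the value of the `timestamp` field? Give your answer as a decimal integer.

60994

`timestamp` follows `index` (4 bytes), so it starts at byte offset 4 and occupies 2 bytes.
Bytes at offsets 4..5: 42 EE.
Little-endian: lowest address holds the least-significant byte.
Reassemble most-significant byte first: EE 42 → 0xEE42.
0xEE42 = 60994.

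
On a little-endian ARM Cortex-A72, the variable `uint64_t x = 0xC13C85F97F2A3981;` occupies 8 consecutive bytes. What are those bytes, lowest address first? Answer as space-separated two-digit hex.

81 39 2A 7F F9 85 3C C1

Split into bytes (most-significant first): C1 3C 85 F9 7F 2A 39 81.
Little-endian stores the least-significant byte at the lowest address.
So at ascending addresses the bytes are 81 39 2A 7F F9 85 3C C1.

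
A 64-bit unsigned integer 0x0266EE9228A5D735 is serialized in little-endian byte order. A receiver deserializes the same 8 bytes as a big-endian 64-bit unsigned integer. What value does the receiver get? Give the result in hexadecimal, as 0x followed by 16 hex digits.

0x35D7A52892EE6602

Stored little-endian, the bytes at ascending addresses are 35 D7 A5 28 92 EE 66 02.
Read back as big-endian, the last byte is least significant, giving 0x35D7A52892EE6602.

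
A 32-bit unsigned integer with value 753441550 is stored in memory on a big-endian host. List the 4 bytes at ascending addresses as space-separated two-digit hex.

753441550 in hexadecimal, padded to 32 bits, is 0x2CE89B0E.
Split into bytes (most-significant first): 2C E8 9B 0E.
Big-endian stores the most-significant byte at the lowest address.
So the memory order matches the most-significant-first order: 2C E8 9B 0E.

2C E8 9B 0E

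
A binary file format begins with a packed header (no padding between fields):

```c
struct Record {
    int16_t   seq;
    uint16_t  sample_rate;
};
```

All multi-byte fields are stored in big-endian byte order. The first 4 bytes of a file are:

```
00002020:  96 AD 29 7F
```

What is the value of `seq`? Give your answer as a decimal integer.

`seq` is the first field, at byte offset 0, occupying 2 bytes.
Bytes at offsets 0..1: 96 AD.
Big-endian stores the most-significant byte at the lowest address.
The bytes are already most-significant first: 0x96AD.
Top bit is set, so as a signed 16-bit value this is 0x96AD − 2^16 = -26963.

-26963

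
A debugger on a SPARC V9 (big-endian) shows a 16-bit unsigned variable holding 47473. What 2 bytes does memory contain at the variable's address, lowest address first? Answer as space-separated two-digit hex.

B9 71

47473 in hexadecimal, padded to 16 bits, is 0xB971.
Split into bytes (most-significant first): B9 71.
In big-endian order the high byte comes first in memory.
So the memory order matches the most-significant-first order: B9 71.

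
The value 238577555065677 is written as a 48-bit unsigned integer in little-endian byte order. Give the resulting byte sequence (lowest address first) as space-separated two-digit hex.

238577555065677 in hexadecimal, padded to 48 bits, is 0xD8FC2A6BCB4D.
Split into bytes (most-significant first): D8 FC 2A 6B CB 4D.
In little-endian order the low byte comes first in memory.
So at ascending addresses the bytes are 4D CB 6B 2A FC D8.

4D CB 6B 2A FC D8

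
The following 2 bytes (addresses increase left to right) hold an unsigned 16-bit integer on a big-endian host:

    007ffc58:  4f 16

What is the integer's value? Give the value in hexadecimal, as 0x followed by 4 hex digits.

0x4F16

Big-endian: lowest address holds the most-significant byte.
The bytes are already most-significant first: 0x4F16.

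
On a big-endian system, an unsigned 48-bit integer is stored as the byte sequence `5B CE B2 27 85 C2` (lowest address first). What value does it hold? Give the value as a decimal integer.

100943310325186

In big-endian order the high byte comes first in memory.
The bytes are already most-significant first: 0x5BCEB22785C2.
0x5BCEB22785C2 = 100943310325186.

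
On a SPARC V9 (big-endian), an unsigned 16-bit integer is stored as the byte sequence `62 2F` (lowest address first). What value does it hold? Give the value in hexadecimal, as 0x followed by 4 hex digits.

In big-endian order the high byte comes first in memory.
The bytes are already most-significant first: 0x622F.

0x622F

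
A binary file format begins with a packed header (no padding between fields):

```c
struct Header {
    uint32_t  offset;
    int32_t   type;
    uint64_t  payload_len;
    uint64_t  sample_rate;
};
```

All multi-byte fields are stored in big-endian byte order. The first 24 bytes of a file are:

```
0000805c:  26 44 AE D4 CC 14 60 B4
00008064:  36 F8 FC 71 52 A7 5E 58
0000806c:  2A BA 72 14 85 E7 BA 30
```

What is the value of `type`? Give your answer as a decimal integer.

-871079756

`type` follows `offset` (4 bytes), so it starts at byte offset 4 and occupies 4 bytes.
Bytes at offsets 4..7: CC 14 60 B4.
In big-endian order the high byte comes first in memory.
The bytes are already most-significant first: 0xCC1460B4.
Top bit is set, so as a signed 32-bit value this is 0xCC1460B4 − 2^32 = -871079756.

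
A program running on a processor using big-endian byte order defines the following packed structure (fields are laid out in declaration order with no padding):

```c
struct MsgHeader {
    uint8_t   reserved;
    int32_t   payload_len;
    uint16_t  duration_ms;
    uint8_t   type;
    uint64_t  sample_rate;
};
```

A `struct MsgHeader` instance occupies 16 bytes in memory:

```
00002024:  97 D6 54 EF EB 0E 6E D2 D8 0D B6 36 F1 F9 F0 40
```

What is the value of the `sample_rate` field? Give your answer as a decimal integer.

15568299833993850944

`sample_rate` follows `reserved` (1 B), `payload_len` (4 B), `duration_ms` (2 B), `type` (1 B), so it starts at offset 1 + 4 + 2 + 1 = 8 and occupies 8 bytes.
Bytes at offsets 8..15: D8 0D B6 36 F1 F9 F0 40.
Big-endian stores the most-significant byte at the lowest address.
The bytes are already most-significant first: 0xD80DB636F1F9F040.
0xD80DB636F1F9F040 = 15568299833993850944.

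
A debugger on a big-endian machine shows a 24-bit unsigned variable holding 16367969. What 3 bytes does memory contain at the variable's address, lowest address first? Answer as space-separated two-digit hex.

F9 C1 61

16367969 in hexadecimal, padded to 24 bits, is 0xF9C161.
Split into bytes (most-significant first): F9 C1 61.
Big-endian stores the most-significant byte at the lowest address.
So the memory order matches the most-significant-first order: F9 C1 61.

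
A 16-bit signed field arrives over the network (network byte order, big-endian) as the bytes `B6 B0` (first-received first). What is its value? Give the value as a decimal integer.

In big-endian order the high byte comes first in memory.
The bytes are already most-significant first: 0xB6B0.
Top bit is set, so as a signed 16-bit value this is 0xB6B0 − 2^16 = -18768.

-18768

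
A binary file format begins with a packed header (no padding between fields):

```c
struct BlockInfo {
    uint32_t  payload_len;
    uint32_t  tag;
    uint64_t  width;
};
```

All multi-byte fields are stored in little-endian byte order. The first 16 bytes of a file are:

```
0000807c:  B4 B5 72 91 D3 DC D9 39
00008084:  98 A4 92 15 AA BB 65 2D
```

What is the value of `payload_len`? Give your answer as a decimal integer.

`payload_len` is the first field, at byte offset 0, occupying 4 bytes.
Bytes at offsets 0..3: B4 B5 72 91.
Little-endian: lowest address holds the least-significant byte.
Reassemble most-significant byte first: 91 72 B5 B4 → 0x9172B5B4.
0x9172B5B4 = 2440213940.

2440213940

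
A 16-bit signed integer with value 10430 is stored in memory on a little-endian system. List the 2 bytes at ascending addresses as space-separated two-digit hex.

BE 28

10430 in hexadecimal, padded to 16 bits, is 0x28BE.
Split into bytes (most-significant first): 28 BE.
In little-endian order the low byte comes first in memory.
So at ascending addresses the bytes are BE 28.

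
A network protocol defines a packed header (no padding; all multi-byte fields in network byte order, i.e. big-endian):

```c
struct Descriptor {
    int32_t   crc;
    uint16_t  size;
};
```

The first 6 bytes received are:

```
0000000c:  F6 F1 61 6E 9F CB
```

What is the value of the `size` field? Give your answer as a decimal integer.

`size` follows `crc` (4 bytes), so it starts at byte offset 4 and occupies 2 bytes.
Bytes at offsets 4..5: 9F CB.
Big-endian: lowest address holds the most-significant byte.
The bytes are already most-significant first: 0x9FCB.
0x9FCB = 40907.

40907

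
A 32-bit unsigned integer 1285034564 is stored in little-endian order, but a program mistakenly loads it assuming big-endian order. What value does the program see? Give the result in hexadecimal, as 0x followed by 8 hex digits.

0x4412984C

1285034564 in 32-bit hexadecimal is 0x4C981244.
Stored little-endian, the bytes at ascending addresses are 44 12 98 4C.
Read back as big-endian, the last byte is least significant, giving 0x4412984C.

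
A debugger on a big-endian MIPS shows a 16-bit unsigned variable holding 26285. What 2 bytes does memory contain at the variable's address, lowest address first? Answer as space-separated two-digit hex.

66 AD

26285 in hexadecimal, padded to 16 bits, is 0x66AD.
Split into bytes (most-significant first): 66 AD.
Big-endian: lowest address holds the most-significant byte.
So the memory order matches the most-significant-first order: 66 AD.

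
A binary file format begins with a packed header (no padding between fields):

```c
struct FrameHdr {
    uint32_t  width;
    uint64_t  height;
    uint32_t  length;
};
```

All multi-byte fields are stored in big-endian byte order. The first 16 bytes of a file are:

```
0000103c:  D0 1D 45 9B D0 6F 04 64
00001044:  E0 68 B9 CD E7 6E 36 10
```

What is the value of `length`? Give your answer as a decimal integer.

3882759696

`length` follows `width` (4 B), `height` (8 B), so it starts at offset 4 + 8 = 12 and occupies 4 bytes.
Bytes at offsets 12..15: E7 6E 36 10.
Big-endian stores the most-significant byte at the lowest address.
The bytes are already most-significant first: 0xE76E3610.
0xE76E3610 = 3882759696.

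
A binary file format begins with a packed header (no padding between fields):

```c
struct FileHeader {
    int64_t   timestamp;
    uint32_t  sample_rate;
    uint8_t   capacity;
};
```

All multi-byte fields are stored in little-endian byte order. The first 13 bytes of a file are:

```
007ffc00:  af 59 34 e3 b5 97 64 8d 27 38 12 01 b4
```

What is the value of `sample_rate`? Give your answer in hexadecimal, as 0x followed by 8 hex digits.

`sample_rate` follows `timestamp` (8 bytes), so it starts at byte offset 8 and occupies 4 bytes.
Bytes at offsets 8..11: 27 38 12 01.
In little-endian order the low byte comes first in memory.
Reassemble most-significant byte first: 01 12 38 27 → 0x01123827.

0x01123827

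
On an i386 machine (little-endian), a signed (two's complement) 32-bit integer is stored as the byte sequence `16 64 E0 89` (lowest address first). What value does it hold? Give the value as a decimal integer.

-1981783018

Little-endian: lowest address holds the least-significant byte.
Reassemble most-significant byte first: 89 E0 64 16 → 0x89E06416.
Top bit is set, so as a signed 32-bit value this is 0x89E06416 − 2^32 = -1981783018.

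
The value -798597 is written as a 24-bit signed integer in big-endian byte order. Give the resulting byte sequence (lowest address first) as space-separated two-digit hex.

F3 D0 7B

Two's complement of -798597 in 24 bits: 798597 = 0x0C2F85; invert → 0xF3D07A; add 1 → 0xF3D07B.
Split into bytes (most-significant first): F3 D0 7B.
Big-endian: lowest address holds the most-significant byte.
So the memory order matches the most-significant-first order: F3 D0 7B.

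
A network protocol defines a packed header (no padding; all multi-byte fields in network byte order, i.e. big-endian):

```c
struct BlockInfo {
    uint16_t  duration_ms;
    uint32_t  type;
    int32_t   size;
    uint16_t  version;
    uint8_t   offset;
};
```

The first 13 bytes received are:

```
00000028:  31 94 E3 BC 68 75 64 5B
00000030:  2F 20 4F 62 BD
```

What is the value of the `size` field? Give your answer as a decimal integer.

`size` follows `duration_ms` (2 B), `type` (4 B), so it starts at offset 2 + 4 = 6 and occupies 4 bytes.
Bytes at offsets 6..9: 64 5B 2F 20.
Big-endian: lowest address holds the most-significant byte.
The bytes are already most-significant first: 0x645B2F20.
0x645B2F20 = 1683697440.

1683697440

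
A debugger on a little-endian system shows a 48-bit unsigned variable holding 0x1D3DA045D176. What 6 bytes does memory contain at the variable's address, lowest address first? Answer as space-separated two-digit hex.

76 D1 45 A0 3D 1D

Split into bytes (most-significant first): 1D 3D A0 45 D1 76.
In little-endian order the low byte comes first in memory.
So at ascending addresses the bytes are 76 D1 45 A0 3D 1D.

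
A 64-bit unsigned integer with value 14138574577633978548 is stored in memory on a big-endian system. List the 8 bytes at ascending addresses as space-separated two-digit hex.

14138574577633978548 in hexadecimal, padded to 64 bits, is 0xC4364EAB423DE8B4.
Split into bytes (most-significant first): C4 36 4E AB 42 3D E8 B4.
Big-endian stores the most-significant byte at the lowest address.
So the memory order matches the most-significant-first order: C4 36 4E AB 42 3D E8 B4.

C4 36 4E AB 42 3D E8 B4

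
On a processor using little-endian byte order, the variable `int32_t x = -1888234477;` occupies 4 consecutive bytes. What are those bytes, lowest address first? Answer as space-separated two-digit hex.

Two's complement of -1888234477 in 32 bits: 1888234477 = 0x708C2BED; invert → 0x8F73D412; add 1 → 0x8F73D413.
Split into bytes (most-significant first): 8F 73 D4 13.
Little-endian: lowest address holds the least-significant byte.
So at ascending addresses the bytes are 13 D4 73 8F.

13 D4 73 8F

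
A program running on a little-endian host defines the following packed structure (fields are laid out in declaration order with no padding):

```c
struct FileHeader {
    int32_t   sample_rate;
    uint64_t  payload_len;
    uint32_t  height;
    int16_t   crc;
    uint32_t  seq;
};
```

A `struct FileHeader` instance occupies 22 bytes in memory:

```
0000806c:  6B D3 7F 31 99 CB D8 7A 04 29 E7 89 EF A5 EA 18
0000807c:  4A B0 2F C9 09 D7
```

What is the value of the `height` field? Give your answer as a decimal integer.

`height` follows `sample_rate` (4 B), `payload_len` (8 B), so it starts at offset 4 + 8 = 12 and occupies 4 bytes.
Bytes at offsets 12..15: EF A5 EA 18.
Little-endian: lowest address holds the least-significant byte.
Reassemble most-significant byte first: 18 EA A5 EF → 0x18EAA5EF.
0x18EAA5EF = 418031087.

418031087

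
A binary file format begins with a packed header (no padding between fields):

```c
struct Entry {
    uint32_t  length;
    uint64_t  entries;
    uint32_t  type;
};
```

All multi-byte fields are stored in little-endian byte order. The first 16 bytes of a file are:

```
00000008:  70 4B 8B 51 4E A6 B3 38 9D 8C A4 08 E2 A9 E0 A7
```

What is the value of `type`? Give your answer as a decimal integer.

`type` follows `length` (4 B), `entries` (8 B), so it starts at offset 4 + 8 = 12 and occupies 4 bytes.
Bytes at offsets 12..15: E2 A9 E0 A7.
Little-endian stores the least-significant byte at the lowest address.
Reassemble most-significant byte first: A7 E0 A9 E2 → 0xA7E0A9E2.
0xA7E0A9E2 = 2816518626.

2816518626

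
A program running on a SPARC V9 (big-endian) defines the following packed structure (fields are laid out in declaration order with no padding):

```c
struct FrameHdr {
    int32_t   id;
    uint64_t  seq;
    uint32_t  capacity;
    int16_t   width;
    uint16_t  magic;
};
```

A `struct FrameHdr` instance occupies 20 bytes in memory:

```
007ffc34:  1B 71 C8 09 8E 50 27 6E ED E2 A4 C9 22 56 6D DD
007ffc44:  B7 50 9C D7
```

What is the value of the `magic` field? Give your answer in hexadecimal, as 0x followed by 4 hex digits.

0x9CD7

`magic` follows `id` (4 B), `seq` (8 B), `capacity` (4 B), `width` (2 B), so it starts at offset 4 + 8 + 4 + 2 = 18 and occupies 2 bytes.
Bytes at offsets 18..19: 9C D7.
Big-endian: lowest address holds the most-significant byte.
The bytes are already most-significant first: 0x9CD7.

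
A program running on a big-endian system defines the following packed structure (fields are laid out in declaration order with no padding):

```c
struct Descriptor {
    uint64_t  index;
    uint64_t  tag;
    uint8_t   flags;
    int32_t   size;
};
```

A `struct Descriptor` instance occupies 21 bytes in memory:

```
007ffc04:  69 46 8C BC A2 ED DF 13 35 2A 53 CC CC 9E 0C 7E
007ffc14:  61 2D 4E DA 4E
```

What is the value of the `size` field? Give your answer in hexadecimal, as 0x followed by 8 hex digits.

`size` follows `index` (8 B), `tag` (8 B), `flags` (1 B), so it starts at offset 8 + 8 + 1 = 17 and occupies 4 bytes.
Bytes at offsets 17..20: 2D 4E DA 4E.
Big-endian: lowest address holds the most-significant byte.
The bytes are already most-significant first: 0x2D4EDA4E.

0x2D4EDA4E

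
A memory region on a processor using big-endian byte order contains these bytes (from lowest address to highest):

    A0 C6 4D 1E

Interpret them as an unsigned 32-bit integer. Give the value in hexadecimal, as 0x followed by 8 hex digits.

0xA0C64D1E

In big-endian order the high byte comes first in memory.
The bytes are already most-significant first: 0xA0C64D1E.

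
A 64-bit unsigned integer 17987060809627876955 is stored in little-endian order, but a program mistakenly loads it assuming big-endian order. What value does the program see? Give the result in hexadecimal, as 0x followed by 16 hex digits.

0x5B3E38BF81E09EF9

17987060809627876955 in 64-bit hexadecimal is 0xF99EE081BF383E5B.
Stored little-endian, the bytes at ascending addresses are 5B 3E 38 BF 81 E0 9E F9.
Read back as big-endian, the last byte is least significant, giving 0x5B3E38BF81E09EF9.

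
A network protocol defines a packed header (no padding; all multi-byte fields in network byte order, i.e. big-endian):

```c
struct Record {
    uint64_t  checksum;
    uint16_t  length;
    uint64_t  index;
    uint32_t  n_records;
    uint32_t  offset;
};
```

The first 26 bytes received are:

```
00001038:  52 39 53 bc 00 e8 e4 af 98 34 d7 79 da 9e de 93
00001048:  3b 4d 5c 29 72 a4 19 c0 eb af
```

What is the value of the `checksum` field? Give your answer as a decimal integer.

`checksum` is the first field, at byte offset 0, occupying 8 bytes.
Bytes at offsets 0..7: 52 39 53 BC 00 E8 E4 AF.
Big-endian stores the most-significant byte at the lowest address.
The bytes are already most-significant first: 0x523953BC00E8E4AF.
0x523953BC00E8E4AF = 5924858851716818095.

5924858851716818095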